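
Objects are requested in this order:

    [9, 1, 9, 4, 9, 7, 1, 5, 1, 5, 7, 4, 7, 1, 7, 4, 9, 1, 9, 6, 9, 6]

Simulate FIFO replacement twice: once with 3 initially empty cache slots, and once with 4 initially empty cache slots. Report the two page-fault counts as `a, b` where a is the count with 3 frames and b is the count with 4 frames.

3 frames: F F . F . F . F F . . F F . . . F F . F . . → 11 faults.
4 frames: F F . F . F . F . . . . . . . . F F . F . . → 8 faults.
8 < 11: adding a frame reduced faults, as is typical.

11, 8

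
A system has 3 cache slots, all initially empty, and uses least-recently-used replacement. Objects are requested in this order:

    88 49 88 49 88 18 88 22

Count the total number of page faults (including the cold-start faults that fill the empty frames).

88: miss, frames {88}
49: miss, frames {88,49}
88: hit
49: hit
88: hit
18: miss, frames {49,88,18}
88: hit
22: miss, evict 49, frames {18,88,22}
Page faults: 4.

4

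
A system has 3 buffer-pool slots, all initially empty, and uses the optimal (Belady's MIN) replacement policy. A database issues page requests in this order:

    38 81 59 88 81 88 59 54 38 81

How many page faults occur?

6

38 -> fault, frames [38]
81 -> fault, frames [38, 81]
59 -> fault, frames [38, 81, 59]
88 -> fault, evict 38, frames [81, 59, 88]
81 -> hit
88 -> hit
59 -> hit
54 -> fault, evict 88, frames [81, 59, 54]
38 -> fault, evict 54, frames [81, 59, 38]
81 -> hit
Page faults: 6.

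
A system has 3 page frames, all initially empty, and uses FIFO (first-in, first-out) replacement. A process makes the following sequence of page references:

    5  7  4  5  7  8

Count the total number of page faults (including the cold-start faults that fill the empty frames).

5: fault, frames (5)
7: fault, frames (5 7)
4: fault, frames (5 7 4)
5: hit
7: hit
8: fault, evict 5, frames (7 4 8)
Page faults: 4.

4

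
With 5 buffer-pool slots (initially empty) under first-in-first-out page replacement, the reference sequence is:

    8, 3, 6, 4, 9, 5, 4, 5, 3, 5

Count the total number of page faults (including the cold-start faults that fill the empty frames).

8 → miss, frames {8}
3 → miss, frames {8,3}
6 → miss, frames {8,3,6}
4 → miss, frames {8,3,6,4}
9 → miss, frames {8,3,6,4,9}
5 → miss, evict 8, frames {3,6,4,9,5}
4 → hit
5 → hit
3 → hit
5 → hit
Page faults: 6.

6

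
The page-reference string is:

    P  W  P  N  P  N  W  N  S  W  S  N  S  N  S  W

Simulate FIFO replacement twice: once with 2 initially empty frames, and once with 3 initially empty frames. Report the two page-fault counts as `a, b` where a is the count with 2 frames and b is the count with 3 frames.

2 frames: F F . F F . F F F F . F F . . F → 11 faults.
3 frames: F F . F . . . . F . . . . . . . → 4 faults.
4 < 11: adding a frame reduced faults, as is typical.

11, 4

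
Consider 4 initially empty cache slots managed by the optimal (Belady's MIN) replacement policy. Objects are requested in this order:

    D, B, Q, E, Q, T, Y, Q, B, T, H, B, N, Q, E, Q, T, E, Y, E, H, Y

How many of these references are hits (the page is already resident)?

12

D: miss, frames {D}
B: miss, frames {D,B}
Q: miss, frames {D,B,Q}
E: miss, frames {D,B,Q,E}
Q: hit
T: miss, evict D, frames {B,Q,E,T}
Y: miss, evict E, frames {B,Q,T,Y}
Q: hit
B: hit
T: hit
H: miss, evict Y, frames {B,Q,T,H}
B: hit
N: miss, evict B, frames {Q,T,H,N}
Q: hit
E: miss, evict N, frames {Q,T,H,E}
Q: hit
T: hit
E: hit
Y: miss, evict T, frames {Q,H,E,Y}
E: hit
H: hit
Y: hit
Hits: 12.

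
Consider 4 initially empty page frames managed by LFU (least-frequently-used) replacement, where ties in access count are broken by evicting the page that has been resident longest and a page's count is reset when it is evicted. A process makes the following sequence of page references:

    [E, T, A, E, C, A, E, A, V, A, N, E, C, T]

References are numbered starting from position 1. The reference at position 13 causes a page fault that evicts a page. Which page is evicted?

V

pos 1: E → miss, frames {E}
pos 2: T → miss, frames {E,T}
pos 3: A → miss, frames {E,T,A}
pos 4: E → hit
pos 5: C → miss, frames {E,T,A,C}
pos 6: A → hit
pos 7: E → hit
pos 8: A → hit
pos 9: V → miss, evict T, frames {E,A,C,V}
pos 10: A → hit
pos 11: N → miss, evict C, frames {E,A,V,N}
pos 12: E → hit
pos 13: C → miss, evict V, frames {E,A,N,C}
At position 13, page V is evicted.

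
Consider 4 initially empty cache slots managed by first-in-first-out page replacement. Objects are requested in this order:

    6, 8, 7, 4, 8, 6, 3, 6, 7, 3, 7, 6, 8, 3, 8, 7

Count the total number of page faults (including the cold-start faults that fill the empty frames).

8

6 → miss, frames {6}
8 → miss, frames {6,8}
7 → miss, frames {6,8,7}
4 → miss, frames {6,8,7,4}
8 → hit
6 → hit
3 → miss, evict 6, frames {8,7,4,3}
6 → miss, evict 8, frames {7,4,3,6}
7 → hit
3 → hit
7 → hit
6 → hit
8 → miss, evict 7, frames {4,3,6,8}
3 → hit
8 → hit
7 → miss, evict 4, frames {3,6,8,7}
Page faults: 8.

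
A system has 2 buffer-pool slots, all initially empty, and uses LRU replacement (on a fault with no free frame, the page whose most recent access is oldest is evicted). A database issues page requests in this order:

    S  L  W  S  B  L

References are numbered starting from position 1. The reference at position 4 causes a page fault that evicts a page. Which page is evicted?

pos 1: S: fault, frames (S)
pos 2: L: fault, frames (S L)
pos 3: W: fault, evict S, frames (L W)
pos 4: S: fault, evict L, frames (W S)
At position 4, page L is evicted.

L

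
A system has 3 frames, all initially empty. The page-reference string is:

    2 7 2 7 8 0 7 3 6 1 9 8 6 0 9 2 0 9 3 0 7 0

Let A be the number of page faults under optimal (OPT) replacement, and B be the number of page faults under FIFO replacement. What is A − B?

-4

Under OPT: F F . . F F . F F F F . . F . F . . F . F . → 12 faults.
Under FIFO: F F . . F F . F F F F F F F F F . . F F F . → 16 faults.
A − B = 12 − 16 = -4.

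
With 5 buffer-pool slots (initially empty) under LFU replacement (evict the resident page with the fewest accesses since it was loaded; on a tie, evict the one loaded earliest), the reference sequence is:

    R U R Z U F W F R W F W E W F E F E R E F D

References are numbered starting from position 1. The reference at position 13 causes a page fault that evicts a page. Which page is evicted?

Z

pos 1: R → fault, frames (R)
pos 2: U → fault, frames (R U)
pos 3: R → hit
pos 4: Z → fault, frames (R U Z)
pos 5: U → hit
pos 6: F → fault, frames (R U Z F)
pos 7: W → fault, frames (R U Z F W)
pos 8: F → hit
pos 9: R → hit
pos 10: W → hit
pos 11: F → hit
pos 12: W → hit
pos 13: E → fault, evict Z, frames (R U F W E)
At position 13, page Z is evicted.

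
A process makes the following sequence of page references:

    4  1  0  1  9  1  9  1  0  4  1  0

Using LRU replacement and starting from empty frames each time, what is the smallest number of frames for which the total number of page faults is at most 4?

f=1: 12 faults
f=2: 8 faults
f=3: 5 faults
f=4: 4 faults
Smallest f with faults ≤ 4 is 4.

4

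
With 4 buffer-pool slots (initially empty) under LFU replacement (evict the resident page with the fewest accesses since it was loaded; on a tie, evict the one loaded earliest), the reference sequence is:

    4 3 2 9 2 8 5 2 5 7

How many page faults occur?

4 -> fault, frames (4)
3 -> fault, frames (4 3)
2 -> fault, frames (4 3 2)
9 -> fault, frames (4 3 2 9)
2 -> hit
8 -> fault, evict 4, frames (3 2 9 8)
5 -> fault, evict 3, frames (2 9 8 5)
2 -> hit
5 -> hit
7 -> fault, evict 9, frames (2 8 5 7)
Page faults: 7.

7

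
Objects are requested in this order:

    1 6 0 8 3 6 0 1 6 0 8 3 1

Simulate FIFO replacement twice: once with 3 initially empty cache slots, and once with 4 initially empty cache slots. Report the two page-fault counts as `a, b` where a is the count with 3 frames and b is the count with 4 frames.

10, 11

3 frames: F F F F F F F F . . F F . → 10 faults.
4 frames: F F F F F . . F F F F F F → 11 faults.
11 > 10: adding a frame increased faults — Belady's anomaly.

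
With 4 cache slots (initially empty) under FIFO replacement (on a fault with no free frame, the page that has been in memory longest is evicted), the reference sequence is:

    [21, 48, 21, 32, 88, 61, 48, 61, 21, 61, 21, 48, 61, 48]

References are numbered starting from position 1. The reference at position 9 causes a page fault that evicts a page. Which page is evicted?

pos 1: 21 → fault, frames [21]
pos 2: 48 → fault, frames [21, 48]
pos 3: 21 → hit
pos 4: 32 → fault, frames [21, 48, 32]
pos 5: 88 → fault, frames [21, 48, 32, 88]
pos 6: 61 → fault, evict 21, frames [48, 32, 88, 61]
pos 7: 48 → hit
pos 8: 61 → hit
pos 9: 21 → fault, evict 48, frames [32, 88, 61, 21]
At position 9, page 48 is evicted.

48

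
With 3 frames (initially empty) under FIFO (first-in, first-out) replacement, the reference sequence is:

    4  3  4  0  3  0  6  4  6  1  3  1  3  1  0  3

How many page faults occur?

4: fault, frames {4}
3: fault, frames {4,3}
4: hit
0: fault, frames {4,3,0}
3: hit
0: hit
6: fault, evict 4, frames {3,0,6}
4: fault, evict 3, frames {0,6,4}
6: hit
1: fault, evict 0, frames {6,4,1}
3: fault, evict 6, frames {4,1,3}
1: hit
3: hit
1: hit
0: fault, evict 4, frames {1,3,0}
3: hit
Page faults: 8.

8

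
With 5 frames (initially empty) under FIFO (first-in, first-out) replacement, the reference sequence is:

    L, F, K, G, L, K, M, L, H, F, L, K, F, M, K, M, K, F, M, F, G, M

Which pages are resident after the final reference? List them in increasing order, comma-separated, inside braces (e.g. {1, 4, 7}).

{F, G, K, L, M}

L: fault, frames (L)
F: fault, frames (L F)
K: fault, frames (L F K)
G: fault, frames (L F K G)
L: hit
K: hit
M: fault, frames (L F K G M)
L: hit
H: fault, evict L, frames (F K G M H)
F: hit
L: fault, evict F, frames (K G M H L)
K: hit
F: fault, evict K, frames (G M H L F)
M: hit
K: fault, evict G, frames (M H L F K)
M: hit
K: hit
F: hit
M: hit
F: hit
G: fault, evict M, frames (H L F K G)
M: fault, evict H, frames (L F K G M)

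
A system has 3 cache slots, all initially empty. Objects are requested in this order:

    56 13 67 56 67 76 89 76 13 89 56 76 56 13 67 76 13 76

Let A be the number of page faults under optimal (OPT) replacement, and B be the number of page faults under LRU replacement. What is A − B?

Under OPT: F F F . . F F . . . F . . . F . . . → 7 faults.
Under LRU: F F F . . F F . F . F F . F F F . . → 11 faults.
A − B = 7 − 11 = -4.

-4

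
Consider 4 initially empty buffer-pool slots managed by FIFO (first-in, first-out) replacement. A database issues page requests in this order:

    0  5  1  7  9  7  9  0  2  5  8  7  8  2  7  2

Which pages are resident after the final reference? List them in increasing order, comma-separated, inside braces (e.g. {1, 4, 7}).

0 → miss, frames {0}
5 → miss, frames {0,5}
1 → miss, frames {0,5,1}
7 → miss, frames {0,5,1,7}
9 → miss, evict 0, frames {5,1,7,9}
7 → hit
9 → hit
0 → miss, evict 5, frames {1,7,9,0}
2 → miss, evict 1, frames {7,9,0,2}
5 → miss, evict 7, frames {9,0,2,5}
8 → miss, evict 9, frames {0,2,5,8}
7 → miss, evict 0, frames {2,5,8,7}
8 → hit
2 → hit
7 → hit
2 → hit

{2, 5, 7, 8}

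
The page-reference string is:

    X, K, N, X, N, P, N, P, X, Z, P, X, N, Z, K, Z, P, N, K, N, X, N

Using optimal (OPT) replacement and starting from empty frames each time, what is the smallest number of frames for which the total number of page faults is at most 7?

4

f=1: 22 faults
f=2: 12 faults
f=3: 9 faults
f=4: 7 faults
f=5: 5 faults
Smallest f with faults ≤ 7 is 4.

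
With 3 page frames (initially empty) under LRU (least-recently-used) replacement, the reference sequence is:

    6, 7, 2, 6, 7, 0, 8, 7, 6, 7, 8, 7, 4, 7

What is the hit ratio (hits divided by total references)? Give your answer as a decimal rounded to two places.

0.50

6: miss, frames {6}
7: miss, frames {6,7}
2: miss, frames {6,7,2}
6: hit
7: hit
0: miss, evict 2, frames {6,7,0}
8: miss, evict 6, frames {7,0,8}
7: hit
6: miss, evict 0, frames {8,7,6}
7: hit
8: hit
7: hit
4: miss, evict 6, frames {8,7,4}
7: hit
Hits: 7 of 14 references → 7/14 = 0.5000.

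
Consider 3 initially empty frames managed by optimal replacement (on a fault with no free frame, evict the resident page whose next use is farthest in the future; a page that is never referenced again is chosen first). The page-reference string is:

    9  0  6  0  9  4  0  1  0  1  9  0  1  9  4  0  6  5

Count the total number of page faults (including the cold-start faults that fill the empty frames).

8

9: miss, frames (9)
0: miss, frames (9 0)
6: miss, frames (9 0 6)
0: hit
9: hit
4: miss, evict 6, frames (9 0 4)
0: hit
1: miss, evict 4, frames (9 0 1)
0: hit
1: hit
9: hit
0: hit
1: hit
9: hit
4: miss, evict 1, frames (9 0 4)
0: hit
6: miss, evict 4, frames (9 0 6)
5: miss, evict 6, frames (9 0 5)
Page faults: 8.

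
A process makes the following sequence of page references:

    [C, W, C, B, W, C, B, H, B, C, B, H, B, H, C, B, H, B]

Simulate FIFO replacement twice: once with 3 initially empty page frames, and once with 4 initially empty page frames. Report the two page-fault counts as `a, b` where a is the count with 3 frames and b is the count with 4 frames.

5, 4

3 frames: F F . F . . . F . F . . . . . . . . → 5 faults.
4 frames: F F . F . . . F . . . . . . . . . . → 4 faults.
4 < 5: adding a frame reduced faults, as is typical.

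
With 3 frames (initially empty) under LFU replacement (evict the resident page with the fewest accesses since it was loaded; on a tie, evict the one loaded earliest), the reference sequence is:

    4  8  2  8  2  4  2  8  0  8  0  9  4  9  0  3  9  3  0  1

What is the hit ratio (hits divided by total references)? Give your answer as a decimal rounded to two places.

4 -> miss, frames [4]
8 -> miss, frames [4, 8]
2 -> miss, frames [4, 8, 2]
8 -> hit
2 -> hit
4 -> hit
2 -> hit
8 -> hit
0 -> miss, evict 4, frames [8, 2, 0]
8 -> hit
0 -> hit
9 -> miss, evict 0, frames [8, 2, 9]
4 -> miss, evict 9, frames [8, 2, 4]
9 -> miss, evict 4, frames [8, 2, 9]
0 -> miss, evict 9, frames [8, 2, 0]
3 -> miss, evict 0, frames [8, 2, 3]
9 -> miss, evict 3, frames [8, 2, 9]
3 -> miss, evict 9, frames [8, 2, 3]
0 -> miss, evict 3, frames [8, 2, 0]
1 -> miss, evict 0, frames [8, 2, 1]
Hits: 7 of 20 references → 7/20 = 0.3500.

0.35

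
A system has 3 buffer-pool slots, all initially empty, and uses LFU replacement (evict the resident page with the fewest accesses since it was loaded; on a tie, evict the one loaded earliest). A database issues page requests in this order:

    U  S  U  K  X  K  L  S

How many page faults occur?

6

U: miss, frames {U}
S: miss, frames {U,S}
U: hit
K: miss, frames {U,S,K}
X: miss, evict S, frames {U,K,X}
K: hit
L: miss, evict X, frames {U,K,L}
S: miss, evict L, frames {U,K,S}
Page faults: 6.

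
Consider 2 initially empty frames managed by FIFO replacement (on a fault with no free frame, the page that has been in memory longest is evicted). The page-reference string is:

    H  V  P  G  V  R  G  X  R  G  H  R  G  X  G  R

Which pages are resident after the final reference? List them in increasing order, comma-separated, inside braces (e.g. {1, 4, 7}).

H -> fault, frames (H)
V -> fault, frames (H V)
P -> fault, evict H, frames (V P)
G -> fault, evict V, frames (P G)
V -> fault, evict P, frames (G V)
R -> fault, evict G, frames (V R)
G -> fault, evict V, frames (R G)
X -> fault, evict R, frames (G X)
R -> fault, evict G, frames (X R)
G -> fault, evict X, frames (R G)
H -> fault, evict R, frames (G H)
R -> fault, evict G, frames (H R)
G -> fault, evict H, frames (R G)
X -> fault, evict R, frames (G X)
G -> hit
R -> fault, evict G, frames (X R)

{R, X}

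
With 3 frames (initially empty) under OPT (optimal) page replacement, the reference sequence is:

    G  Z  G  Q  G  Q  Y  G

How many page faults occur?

G -> fault, frames [G]
Z -> fault, frames [G, Z]
G -> hit
Q -> fault, frames [G, Z, Q]
G -> hit
Q -> hit
Y -> fault, evict Q, frames [G, Z, Y]
G -> hit
Page faults: 4.

4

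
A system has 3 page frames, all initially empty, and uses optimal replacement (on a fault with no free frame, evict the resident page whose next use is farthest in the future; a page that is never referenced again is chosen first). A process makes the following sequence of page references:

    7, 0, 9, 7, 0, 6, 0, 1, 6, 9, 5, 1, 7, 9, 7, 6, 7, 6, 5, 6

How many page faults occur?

8

7 -> miss, frames {7}
0 -> miss, frames {7,0}
9 -> miss, frames {7,0,9}
7 -> hit
0 -> hit
6 -> miss, evict 7, frames {0,9,6}
0 -> hit
1 -> miss, evict 0, frames {9,6,1}
6 -> hit
9 -> hit
5 -> miss, evict 6, frames {9,1,5}
1 -> hit
7 -> miss, evict 1, frames {9,5,7}
9 -> hit
7 -> hit
6 -> miss, evict 9, frames {5,7,6}
7 -> hit
6 -> hit
5 -> hit
6 -> hit
Page faults: 8.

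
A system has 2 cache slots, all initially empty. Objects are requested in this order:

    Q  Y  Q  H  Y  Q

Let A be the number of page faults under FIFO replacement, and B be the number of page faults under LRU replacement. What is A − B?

Under FIFO: F F . F . F → 4 faults.
Under LRU: F F . F F F → 5 faults.
A − B = 4 − 5 = -1.

-1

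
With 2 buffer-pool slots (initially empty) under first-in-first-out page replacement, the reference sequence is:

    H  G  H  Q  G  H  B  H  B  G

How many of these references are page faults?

6

H: miss, frames {H}
G: miss, frames {H,G}
H: hit
Q: miss, evict H, frames {G,Q}
G: hit
H: miss, evict G, frames {Q,H}
B: miss, evict Q, frames {H,B}
H: hit
B: hit
G: miss, evict H, frames {B,G}
Page faults: 6.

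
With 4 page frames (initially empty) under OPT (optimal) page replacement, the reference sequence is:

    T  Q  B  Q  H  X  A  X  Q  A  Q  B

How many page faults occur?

6

T -> miss, frames {T}
Q -> miss, frames {T,Q}
B -> miss, frames {T,Q,B}
Q -> hit
H -> miss, frames {T,Q,B,H}
X -> miss, evict H, frames {T,Q,B,X}
A -> miss, evict T, frames {Q,B,X,A}
X -> hit
Q -> hit
A -> hit
Q -> hit
B -> hit
Page faults: 6.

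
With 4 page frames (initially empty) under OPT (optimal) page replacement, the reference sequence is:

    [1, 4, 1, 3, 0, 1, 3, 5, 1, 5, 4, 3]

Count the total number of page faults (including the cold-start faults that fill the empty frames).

5

1: fault, frames [1]
4: fault, frames [1, 4]
1: hit
3: fault, frames [1, 4, 3]
0: fault, frames [1, 4, 3, 0]
1: hit
3: hit
5: fault, evict 0, frames [1, 4, 3, 5]
1: hit
5: hit
4: hit
3: hit
Page faults: 5.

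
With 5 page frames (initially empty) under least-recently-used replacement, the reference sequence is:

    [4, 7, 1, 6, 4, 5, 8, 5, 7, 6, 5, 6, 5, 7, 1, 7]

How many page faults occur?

8

4 -> fault, frames {4}
7 -> fault, frames {4,7}
1 -> fault, frames {4,7,1}
6 -> fault, frames {4,7,1,6}
4 -> hit
5 -> fault, frames {7,1,6,4,5}
8 -> fault, evict 7, frames {1,6,4,5,8}
5 -> hit
7 -> fault, evict 1, frames {6,4,8,5,7}
6 -> hit
5 -> hit
6 -> hit
5 -> hit
7 -> hit
1 -> fault, evict 4, frames {8,6,5,7,1}
7 -> hit
Page faults: 8.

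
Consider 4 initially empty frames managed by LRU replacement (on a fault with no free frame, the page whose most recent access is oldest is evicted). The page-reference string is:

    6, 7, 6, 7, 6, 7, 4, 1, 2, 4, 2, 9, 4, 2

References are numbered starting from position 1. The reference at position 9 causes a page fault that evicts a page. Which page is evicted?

pos 1: 6 -> fault, frames (6)
pos 2: 7 -> fault, frames (6 7)
pos 3: 6 -> hit
pos 4: 7 -> hit
pos 5: 6 -> hit
pos 6: 7 -> hit
pos 7: 4 -> fault, frames (6 7 4)
pos 8: 1 -> fault, frames (6 7 4 1)
pos 9: 2 -> fault, evict 6, frames (7 4 1 2)
At position 9, page 6 is evicted.

6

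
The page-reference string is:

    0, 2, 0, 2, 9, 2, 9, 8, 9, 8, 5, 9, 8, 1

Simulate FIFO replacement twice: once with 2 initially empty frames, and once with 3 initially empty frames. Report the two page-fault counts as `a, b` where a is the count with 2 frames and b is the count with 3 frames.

8, 6

2 frames: F F . . F . . F . . F F F F → 8 faults.
3 frames: F F . . F . . F . . F . . F → 6 faults.
6 < 8: adding a frame reduced faults, as is typical.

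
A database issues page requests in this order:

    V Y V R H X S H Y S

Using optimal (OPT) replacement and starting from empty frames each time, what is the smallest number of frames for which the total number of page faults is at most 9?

2

f=1: 10 faults
f=2: 7 faults
f=3: 6 faults
f=4: 6 faults
f=5: 6 faults
f=6: 6 faults
Smallest f with faults ≤ 9 is 2.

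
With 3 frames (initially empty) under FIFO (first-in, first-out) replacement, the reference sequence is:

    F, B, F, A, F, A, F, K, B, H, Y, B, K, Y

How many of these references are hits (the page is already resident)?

6

F → fault, frames {F}
B → fault, frames {F,B}
F → hit
A → fault, frames {F,B,A}
F → hit
A → hit
F → hit
K → fault, evict F, frames {B,A,K}
B → hit
H → fault, evict B, frames {A,K,H}
Y → fault, evict A, frames {K,H,Y}
B → fault, evict K, frames {H,Y,B}
K → fault, evict H, frames {Y,B,K}
Y → hit
Hits: 6.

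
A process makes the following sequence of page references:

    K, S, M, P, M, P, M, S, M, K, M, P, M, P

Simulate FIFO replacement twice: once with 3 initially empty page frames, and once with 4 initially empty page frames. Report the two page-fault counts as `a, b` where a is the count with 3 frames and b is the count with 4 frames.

5, 4

3 frames: F F F F . . . . . F . . . . → 5 faults.
4 frames: F F F F . . . . . . . . . . → 4 faults.
4 < 5: adding a frame reduced faults, as is typical.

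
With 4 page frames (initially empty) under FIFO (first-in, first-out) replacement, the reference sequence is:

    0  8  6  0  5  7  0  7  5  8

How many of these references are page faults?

0: fault, frames [0]
8: fault, frames [0, 8]
6: fault, frames [0, 8, 6]
0: hit
5: fault, frames [0, 8, 6, 5]
7: fault, evict 0, frames [8, 6, 5, 7]
0: fault, evict 8, frames [6, 5, 7, 0]
7: hit
5: hit
8: fault, evict 6, frames [5, 7, 0, 8]
Page faults: 7.

7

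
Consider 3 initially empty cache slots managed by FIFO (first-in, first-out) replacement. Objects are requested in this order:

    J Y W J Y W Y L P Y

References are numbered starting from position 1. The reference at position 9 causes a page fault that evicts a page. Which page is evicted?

Y

pos 1: J → fault, frames {J}
pos 2: Y → fault, frames {J,Y}
pos 3: W → fault, frames {J,Y,W}
pos 4: J → hit
pos 5: Y → hit
pos 6: W → hit
pos 7: Y → hit
pos 8: L → fault, evict J, frames {Y,W,L}
pos 9: P → fault, evict Y, frames {W,L,P}
At position 9, page Y is evicted.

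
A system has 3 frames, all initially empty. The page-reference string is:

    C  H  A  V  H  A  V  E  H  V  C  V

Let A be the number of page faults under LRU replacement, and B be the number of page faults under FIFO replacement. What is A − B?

-1

Under LRU: F F F F . . . F F . F . → 7 faults.
Under FIFO: F F F F . . . F F . F F → 8 faults.
A − B = 7 − 8 = -1.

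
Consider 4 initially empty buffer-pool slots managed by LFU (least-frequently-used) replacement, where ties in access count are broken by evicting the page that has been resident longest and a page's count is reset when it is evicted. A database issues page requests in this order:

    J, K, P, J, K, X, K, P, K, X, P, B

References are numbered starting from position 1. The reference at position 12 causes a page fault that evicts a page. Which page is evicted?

J

pos 1: J -> fault, frames [J]
pos 2: K -> fault, frames [J, K]
pos 3: P -> fault, frames [J, K, P]
pos 4: J -> hit
pos 5: K -> hit
pos 6: X -> fault, frames [J, K, P, X]
pos 7: K -> hit
pos 8: P -> hit
pos 9: K -> hit
pos 10: X -> hit
pos 11: P -> hit
pos 12: B -> fault, evict J, frames [K, P, X, B]
At position 12, page J is evicted.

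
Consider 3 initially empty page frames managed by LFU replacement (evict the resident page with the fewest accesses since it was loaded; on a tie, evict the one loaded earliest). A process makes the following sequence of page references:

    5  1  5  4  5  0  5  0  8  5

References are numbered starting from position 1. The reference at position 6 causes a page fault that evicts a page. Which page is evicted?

pos 1: 5: miss, frames (5)
pos 2: 1: miss, frames (5 1)
pos 3: 5: hit
pos 4: 4: miss, frames (5 1 4)
pos 5: 5: hit
pos 6: 0: miss, evict 1, frames (5 4 0)
At position 6, page 1 is evicted.

1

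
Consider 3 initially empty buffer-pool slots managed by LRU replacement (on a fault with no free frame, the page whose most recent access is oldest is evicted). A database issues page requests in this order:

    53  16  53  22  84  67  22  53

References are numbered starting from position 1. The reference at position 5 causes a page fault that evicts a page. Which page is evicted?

16

pos 1: 53 -> fault, frames [53]
pos 2: 16 -> fault, frames [53, 16]
pos 3: 53 -> hit
pos 4: 22 -> fault, frames [16, 53, 22]
pos 5: 84 -> fault, evict 16, frames [53, 22, 84]
At position 5, page 16 is evicted.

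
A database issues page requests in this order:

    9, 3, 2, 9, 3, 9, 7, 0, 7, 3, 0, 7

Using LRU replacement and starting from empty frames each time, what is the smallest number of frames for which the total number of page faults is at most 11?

f=1: 12 faults
f=2: 10 faults
f=3: 6 faults
f=4: 5 faults
f=5: 5 faults
Smallest f with faults ≤ 11 is 2.

2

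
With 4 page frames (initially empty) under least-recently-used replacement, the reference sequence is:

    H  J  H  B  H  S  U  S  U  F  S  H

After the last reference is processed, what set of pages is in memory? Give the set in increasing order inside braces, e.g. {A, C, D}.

H: miss, frames [H]
J: miss, frames [H, J]
H: hit
B: miss, frames [J, H, B]
H: hit
S: miss, frames [J, B, H, S]
U: miss, evict J, frames [B, H, S, U]
S: hit
U: hit
F: miss, evict B, frames [H, S, U, F]
S: hit
H: hit

{F, H, S, U}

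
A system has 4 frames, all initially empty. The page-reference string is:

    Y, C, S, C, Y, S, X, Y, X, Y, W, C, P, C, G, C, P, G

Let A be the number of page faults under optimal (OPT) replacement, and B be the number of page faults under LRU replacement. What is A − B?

-1

Under OPT: F F F . . . F . . . F . F . F . . . → 7 faults.
Under LRU: F F F . . . F . . . F F F . F . . . → 8 faults.
A − B = 7 − 8 = -1.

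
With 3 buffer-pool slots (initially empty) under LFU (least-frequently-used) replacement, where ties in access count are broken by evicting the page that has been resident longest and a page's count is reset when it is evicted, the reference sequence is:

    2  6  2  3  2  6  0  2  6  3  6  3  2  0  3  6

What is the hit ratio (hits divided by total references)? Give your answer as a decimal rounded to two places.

0.56

2 → fault, frames [2]
6 → fault, frames [2, 6]
2 → hit
3 → fault, frames [2, 6, 3]
2 → hit
6 → hit
0 → fault, evict 3, frames [2, 6, 0]
2 → hit
6 → hit
3 → fault, evict 0, frames [2, 6, 3]
6 → hit
3 → hit
2 → hit
0 → fault, evict 3, frames [2, 6, 0]
3 → fault, evict 0, frames [2, 6, 3]
6 → hit
Hits: 9 of 16 references → 9/16 = 0.5625.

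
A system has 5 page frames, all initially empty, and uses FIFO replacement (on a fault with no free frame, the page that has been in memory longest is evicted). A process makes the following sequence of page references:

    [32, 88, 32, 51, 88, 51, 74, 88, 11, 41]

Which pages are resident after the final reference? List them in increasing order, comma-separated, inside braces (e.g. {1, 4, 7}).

{11, 41, 51, 74, 88}

32: fault, frames {32}
88: fault, frames {32,88}
32: hit
51: fault, frames {32,88,51}
88: hit
51: hit
74: fault, frames {32,88,51,74}
88: hit
11: fault, frames {32,88,51,74,11}
41: fault, evict 32, frames {88,51,74,11,41}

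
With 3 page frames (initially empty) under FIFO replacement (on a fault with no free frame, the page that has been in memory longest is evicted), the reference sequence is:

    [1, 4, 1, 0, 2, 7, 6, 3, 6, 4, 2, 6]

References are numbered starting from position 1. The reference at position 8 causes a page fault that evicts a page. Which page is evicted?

2

pos 1: 1 -> miss, frames (1)
pos 2: 4 -> miss, frames (1 4)
pos 3: 1 -> hit
pos 4: 0 -> miss, frames (1 4 0)
pos 5: 2 -> miss, evict 1, frames (4 0 2)
pos 6: 7 -> miss, evict 4, frames (0 2 7)
pos 7: 6 -> miss, evict 0, frames (2 7 6)
pos 8: 3 -> miss, evict 2, frames (7 6 3)
At position 8, page 2 is evicted.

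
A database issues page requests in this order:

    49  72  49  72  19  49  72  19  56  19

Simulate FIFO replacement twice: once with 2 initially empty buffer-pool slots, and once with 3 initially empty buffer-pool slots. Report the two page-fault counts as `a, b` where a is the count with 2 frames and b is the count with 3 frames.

2 frames: F F . . F F F F F . → 7 faults.
3 frames: F F . . F . . . F . → 4 faults.
4 < 7: adding a frame reduced faults, as is typical.

7, 4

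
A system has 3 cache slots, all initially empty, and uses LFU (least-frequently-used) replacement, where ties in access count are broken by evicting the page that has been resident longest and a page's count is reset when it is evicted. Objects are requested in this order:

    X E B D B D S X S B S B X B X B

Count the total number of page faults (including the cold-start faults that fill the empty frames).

8

X → fault, frames {X}
E → fault, frames {X,E}
B → fault, frames {X,E,B}
D → fault, evict X, frames {E,B,D}
B → hit
D → hit
S → fault, evict E, frames {B,D,S}
X → fault, evict S, frames {B,D,X}
S → fault, evict X, frames {B,D,S}
B → hit
S → hit
B → hit
X → fault, evict D, frames {B,S,X}
B → hit
X → hit
B → hit
Page faults: 8.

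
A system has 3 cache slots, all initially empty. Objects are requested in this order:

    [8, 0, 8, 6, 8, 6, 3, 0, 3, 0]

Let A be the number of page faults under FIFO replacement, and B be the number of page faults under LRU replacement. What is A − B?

-1

Under FIFO: F F . F . . F . . . → 4 faults.
Under LRU: F F . F . . F F . . → 5 faults.
A − B = 4 − 5 = -1.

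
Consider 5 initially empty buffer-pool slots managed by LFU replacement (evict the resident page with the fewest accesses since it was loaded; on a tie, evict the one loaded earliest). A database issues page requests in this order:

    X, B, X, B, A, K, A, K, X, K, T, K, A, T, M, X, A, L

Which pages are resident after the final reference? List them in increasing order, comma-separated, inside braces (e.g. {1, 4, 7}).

{A, K, L, T, X}

X → miss, frames (X)
B → miss, frames (X B)
X → hit
B → hit
A → miss, frames (X B A)
K → miss, frames (X B A K)
A → hit
K → hit
X → hit
K → hit
T → miss, frames (X B A K T)
K → hit
A → hit
T → hit
M → miss, evict B, frames (X A K T M)
X → hit
A → hit
L → miss, evict M, frames (X A K T L)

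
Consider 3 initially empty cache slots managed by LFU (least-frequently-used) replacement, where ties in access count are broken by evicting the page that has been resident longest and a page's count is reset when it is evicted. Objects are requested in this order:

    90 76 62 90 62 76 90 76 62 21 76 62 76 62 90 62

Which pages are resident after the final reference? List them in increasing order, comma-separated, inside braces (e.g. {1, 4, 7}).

{62, 76, 90}

90: fault, frames {90}
76: fault, frames {90,76}
62: fault, frames {90,76,62}
90: hit
62: hit
76: hit
90: hit
76: hit
62: hit
21: fault, evict 90, frames {76,62,21}
76: hit
62: hit
76: hit
62: hit
90: fault, evict 21, frames {76,62,90}
62: hit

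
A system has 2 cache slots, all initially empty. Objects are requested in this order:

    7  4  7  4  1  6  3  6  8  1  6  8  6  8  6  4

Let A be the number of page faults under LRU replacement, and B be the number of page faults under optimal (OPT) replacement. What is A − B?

1

Under LRU: F F . . F F F . F F F F . . . F → 10 faults.
Under OPT: F F . . F F F . F F . F . . . F → 9 faults.
A − B = 10 − 9 = 1.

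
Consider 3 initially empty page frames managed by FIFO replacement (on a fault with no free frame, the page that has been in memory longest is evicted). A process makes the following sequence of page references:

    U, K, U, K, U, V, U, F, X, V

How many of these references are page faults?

5

U -> fault, frames {U}
K -> fault, frames {U,K}
U -> hit
K -> hit
U -> hit
V -> fault, frames {U,K,V}
U -> hit
F -> fault, evict U, frames {K,V,F}
X -> fault, evict K, frames {V,F,X}
V -> hit
Page faults: 5.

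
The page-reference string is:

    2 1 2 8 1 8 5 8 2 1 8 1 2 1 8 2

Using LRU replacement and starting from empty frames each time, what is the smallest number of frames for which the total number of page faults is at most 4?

4

f=1: 16 faults
f=2: 11 faults
f=3: 6 faults
f=4: 4 faults
Smallest f with faults ≤ 4 is 4.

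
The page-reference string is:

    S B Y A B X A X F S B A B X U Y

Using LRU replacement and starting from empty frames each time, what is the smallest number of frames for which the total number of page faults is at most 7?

f=1: 16 faults
f=2: 14 faults
f=3: 12 faults
f=4: 12 faults
f=5: 9 faults
f=6: 8 faults
f=7: 7 faults
Smallest f with faults ≤ 7 is 7.

7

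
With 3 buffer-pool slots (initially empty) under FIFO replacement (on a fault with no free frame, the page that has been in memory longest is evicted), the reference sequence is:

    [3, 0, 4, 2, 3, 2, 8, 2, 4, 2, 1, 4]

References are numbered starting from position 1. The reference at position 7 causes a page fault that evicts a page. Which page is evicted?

pos 1: 3 -> fault, frames [3]
pos 2: 0 -> fault, frames [3, 0]
pos 3: 4 -> fault, frames [3, 0, 4]
pos 4: 2 -> fault, evict 3, frames [0, 4, 2]
pos 5: 3 -> fault, evict 0, frames [4, 2, 3]
pos 6: 2 -> hit
pos 7: 8 -> fault, evict 4, frames [2, 3, 8]
At position 7, page 4 is evicted.

4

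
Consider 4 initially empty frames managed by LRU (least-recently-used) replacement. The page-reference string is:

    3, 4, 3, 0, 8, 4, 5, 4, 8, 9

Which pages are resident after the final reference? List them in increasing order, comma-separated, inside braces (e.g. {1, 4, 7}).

{4, 5, 8, 9}

3 → miss, frames [3]
4 → miss, frames [3, 4]
3 → hit
0 → miss, frames [4, 3, 0]
8 → miss, frames [4, 3, 0, 8]
4 → hit
5 → miss, evict 3, frames [0, 8, 4, 5]
4 → hit
8 → hit
9 → miss, evict 0, frames [5, 4, 8, 9]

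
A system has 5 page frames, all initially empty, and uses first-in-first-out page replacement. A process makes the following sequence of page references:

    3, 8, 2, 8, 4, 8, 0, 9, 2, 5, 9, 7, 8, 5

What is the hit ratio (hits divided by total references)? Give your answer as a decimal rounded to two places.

0.36

3: fault, frames {3}
8: fault, frames {3,8}
2: fault, frames {3,8,2}
8: hit
4: fault, frames {3,8,2,4}
8: hit
0: fault, frames {3,8,2,4,0}
9: fault, evict 3, frames {8,2,4,0,9}
2: hit
5: fault, evict 8, frames {2,4,0,9,5}
9: hit
7: fault, evict 2, frames {4,0,9,5,7}
8: fault, evict 4, frames {0,9,5,7,8}
5: hit
Hits: 5 of 14 references → 5/14 = 0.3571.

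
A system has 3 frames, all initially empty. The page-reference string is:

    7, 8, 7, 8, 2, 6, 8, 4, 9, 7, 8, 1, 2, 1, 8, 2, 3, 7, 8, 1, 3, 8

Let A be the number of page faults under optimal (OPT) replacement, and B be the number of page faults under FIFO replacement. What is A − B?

Under OPT: F F . . F F . F F . . F F . . . F F . . F . → 11 faults.
Under FIFO: F F . . F F . F F F F F F . . . F F F F F . → 15 faults.
A − B = 11 − 15 = -4.

-4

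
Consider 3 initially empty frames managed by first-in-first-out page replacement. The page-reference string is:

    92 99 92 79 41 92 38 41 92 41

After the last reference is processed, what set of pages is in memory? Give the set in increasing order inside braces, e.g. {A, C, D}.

92 → fault, frames (92)
99 → fault, frames (92 99)
92 → hit
79 → fault, frames (92 99 79)
41 → fault, evict 92, frames (99 79 41)
92 → fault, evict 99, frames (79 41 92)
38 → fault, evict 79, frames (41 92 38)
41 → hit
92 → hit
41 → hit

{38, 41, 92}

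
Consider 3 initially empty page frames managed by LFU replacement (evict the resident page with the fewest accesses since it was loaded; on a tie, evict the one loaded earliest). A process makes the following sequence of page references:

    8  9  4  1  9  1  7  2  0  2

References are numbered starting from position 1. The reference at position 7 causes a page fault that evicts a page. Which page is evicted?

4

pos 1: 8: miss, frames {8}
pos 2: 9: miss, frames {8,9}
pos 3: 4: miss, frames {8,9,4}
pos 4: 1: miss, evict 8, frames {9,4,1}
pos 5: 9: hit
pos 6: 1: hit
pos 7: 7: miss, evict 4, frames {9,1,7}
At position 7, page 4 is evicted.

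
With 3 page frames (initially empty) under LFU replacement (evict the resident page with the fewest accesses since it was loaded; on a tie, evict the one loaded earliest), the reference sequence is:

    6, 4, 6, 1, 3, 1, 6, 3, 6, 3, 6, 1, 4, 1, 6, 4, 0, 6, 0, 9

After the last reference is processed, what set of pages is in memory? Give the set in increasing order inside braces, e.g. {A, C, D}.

6 → miss, frames (6)
4 → miss, frames (6 4)
6 → hit
1 → miss, frames (6 4 1)
3 → miss, evict 4, frames (6 1 3)
1 → hit
6 → hit
3 → hit
6 → hit
3 → hit
6 → hit
1 → hit
4 → miss, evict 1, frames (6 3 4)
1 → miss, evict 4, frames (6 3 1)
6 → hit
4 → miss, evict 1, frames (6 3 4)
0 → miss, evict 4, frames (6 3 0)
6 → hit
0 → hit
9 → miss, evict 0, frames (6 3 9)

{3, 6, 9}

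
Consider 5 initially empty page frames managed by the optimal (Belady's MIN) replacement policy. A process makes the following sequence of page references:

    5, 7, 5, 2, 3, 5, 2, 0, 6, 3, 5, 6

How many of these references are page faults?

5 -> miss, frames [5]
7 -> miss, frames [5, 7]
5 -> hit
2 -> miss, frames [5, 7, 2]
3 -> miss, frames [5, 7, 2, 3]
5 -> hit
2 -> hit
0 -> miss, frames [5, 7, 2, 3, 0]
6 -> miss, evict 0, frames [5, 7, 2, 3, 6]
3 -> hit
5 -> hit
6 -> hit
Page faults: 6.

6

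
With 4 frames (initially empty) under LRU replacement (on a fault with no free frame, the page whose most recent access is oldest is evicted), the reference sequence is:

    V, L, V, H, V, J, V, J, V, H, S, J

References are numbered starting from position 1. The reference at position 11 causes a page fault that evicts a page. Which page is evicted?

L

pos 1: V → miss, frames {V}
pos 2: L → miss, frames {V,L}
pos 3: V → hit
pos 4: H → miss, frames {L,V,H}
pos 5: V → hit
pos 6: J → miss, frames {L,H,V,J}
pos 7: V → hit
pos 8: J → hit
pos 9: V → hit
pos 10: H → hit
pos 11: S → miss, evict L, frames {J,V,H,S}
At position 11, page L is evicted.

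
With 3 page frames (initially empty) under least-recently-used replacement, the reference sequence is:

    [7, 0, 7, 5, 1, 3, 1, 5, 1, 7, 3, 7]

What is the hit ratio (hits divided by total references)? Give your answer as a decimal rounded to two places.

7 → fault, frames {7}
0 → fault, frames {7,0}
7 → hit
5 → fault, frames {0,7,5}
1 → fault, evict 0, frames {7,5,1}
3 → fault, evict 7, frames {5,1,3}
1 → hit
5 → hit
1 → hit
7 → fault, evict 3, frames {5,1,7}
3 → fault, evict 5, frames {1,7,3}
7 → hit
Hits: 5 of 12 references → 5/12 = 0.4167.

0.42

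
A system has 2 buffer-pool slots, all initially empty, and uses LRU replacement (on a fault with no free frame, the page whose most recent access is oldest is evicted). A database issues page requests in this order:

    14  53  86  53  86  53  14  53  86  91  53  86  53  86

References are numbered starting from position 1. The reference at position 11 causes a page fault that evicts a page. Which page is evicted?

86

pos 1: 14: miss, frames {14}
pos 2: 53: miss, frames {14,53}
pos 3: 86: miss, evict 14, frames {53,86}
pos 4: 53: hit
pos 5: 86: hit
pos 6: 53: hit
pos 7: 14: miss, evict 86, frames {53,14}
pos 8: 53: hit
pos 9: 86: miss, evict 14, frames {53,86}
pos 10: 91: miss, evict 53, frames {86,91}
pos 11: 53: miss, evict 86, frames {91,53}
At position 11, page 86 is evicted.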